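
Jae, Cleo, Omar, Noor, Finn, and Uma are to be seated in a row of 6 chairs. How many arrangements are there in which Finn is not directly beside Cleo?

480

Of the 6! = 720 arrangements, those with Finn and Cleo adjacent number 2 × 5! = 240 (treat the pair as a block with 2 internal orders).
So 720 − 240 = 480 arrangements keep them apart.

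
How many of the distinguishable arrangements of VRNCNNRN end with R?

210

With the last slot taken by R, it remains to arrange the other 7 letters (VNCNNRN).
Those 7 letters have N appearing 4 times, giving (7)!/(4!) = 210.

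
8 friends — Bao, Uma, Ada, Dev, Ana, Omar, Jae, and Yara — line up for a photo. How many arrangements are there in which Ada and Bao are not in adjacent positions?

There are 8! = 40320 arrangements in all. If Ada and Bao are adjacent, merging them into one block gives 2·(7)! = 10080 arrangements.
So 40320 − 10080 = 30240 arrangements keep them apart.

30240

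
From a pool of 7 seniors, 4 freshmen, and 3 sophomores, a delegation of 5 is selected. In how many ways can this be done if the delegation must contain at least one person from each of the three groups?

With no constraint there are C(14,5) = 2002 possible selections.
Subtract selections that omit an entire group: no seniors → C(7,5) = 21; no freshmen → C(10,5) = 252; no sophomores → C(11,5) = 462.
Add back selections omitting two groups (i.e. drawn from a single group): C(7,5) + C(4,5) + C(3,5) = 21.
By inclusion–exclusion: 2002 − 735 + 21 = 1288.

1288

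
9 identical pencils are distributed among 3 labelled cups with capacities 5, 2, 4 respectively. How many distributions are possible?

By stars and bars, unrestricted non-negative solutions to x_1+…+x_3 = 9 number C(9+2,2) = 55.
Subtract solutions that violate a single cap (substitute x_i' = x_i − (cap_i+1)): x_1 ≥ 6 gives C(5,2) = 10; x_2 ≥ 3 gives C(8,2) = 28; x_3 ≥ 5 gives C(6,2) = 15. Together 53.
Add back pairs where two caps are both exceeded: 1 + 0 + 3 = 4.
By inclusion–exclusion the count is 55 − 53 + 4 = 6.

6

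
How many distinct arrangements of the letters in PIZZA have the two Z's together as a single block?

24

Treat the 2 copies of Z as a single block. The multiset to arrange is then {ZZ, A, I, P}, 4 items in all.
All 4 items are distinct, so there are (4)! = 24 arrangements.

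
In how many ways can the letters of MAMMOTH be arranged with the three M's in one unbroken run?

Treat the 3 copies of M as a single block. The multiset to arrange is then {MMM, A, H, O, T}, 5 items in all.
All 5 items are distinct, so there are (5)! = 120 arrangements.

120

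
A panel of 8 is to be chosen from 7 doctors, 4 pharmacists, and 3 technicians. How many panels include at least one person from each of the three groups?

With no constraint there are C(14,8) = 3003 possible selections.
Selections missing a whole group: no doctors → C(7,8) = 0; no pharmacists → C(10,8) = 45; no technicians → C(11,8) = 165.
Add back selections omitting two groups (i.e. drawn from a single group): C(7,8) + C(4,8) + C(3,8) = 0.
By inclusion–exclusion: 3003 − 210 + 0 = 2793.

2793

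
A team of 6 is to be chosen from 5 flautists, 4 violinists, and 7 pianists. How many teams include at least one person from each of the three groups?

6545

Total 6-person selections from all 16: C(16,6) = 8008.
Selections missing a whole group: no flautists → C(11,6) = 462; no violinists → C(12,6) = 924; no pianists → C(9,6) = 84.
Add back selections omitting two groups (i.e. drawn from a single group): C(5,6) + C(4,6) + C(7,6) = 7.
By inclusion–exclusion: 8008 − 1470 + 7 = 6545.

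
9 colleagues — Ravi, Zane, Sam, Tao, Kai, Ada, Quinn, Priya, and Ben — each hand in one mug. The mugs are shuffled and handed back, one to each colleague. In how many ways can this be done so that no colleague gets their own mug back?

133496

Let Aᵢ be the assignments in which colleague i gets their own mug. We want the size of the complement of A₁∪…∪A_9.
By inclusion–exclusion this is Σ_{j=0}^{9} (−1)^j C(9,j)·(9−j)!.
Computing: 362880 − 362880 + 181440 − 60480 + 15120 − 3024 + 504 − 72 + 9 − 1 = 133496.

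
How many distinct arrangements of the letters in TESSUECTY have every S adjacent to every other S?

Treat the 2 copies of S as a single block. The multiset to arrange is then {SS, C, E, E, T, T, U, Y}, 8 items in all.
That gives (8)!/(2!·2!) = 10080 arrangements.

10080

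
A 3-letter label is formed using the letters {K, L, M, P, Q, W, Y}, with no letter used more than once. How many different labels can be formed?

210

This is a permutation of 3 out of 7: P(7,3) = 7!/4!.
That product is 7 × 6 × 5 = 210.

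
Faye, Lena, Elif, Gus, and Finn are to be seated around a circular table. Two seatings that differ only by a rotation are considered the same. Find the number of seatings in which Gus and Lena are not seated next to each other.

12

Without the restriction there are (4)! = 24 seatings.
Those with Gus next to Lena: fuse the pair into one unit and seat 4 units around a circle — 2·(3)! = 12.
Subtracting, 24 − 12 = 12.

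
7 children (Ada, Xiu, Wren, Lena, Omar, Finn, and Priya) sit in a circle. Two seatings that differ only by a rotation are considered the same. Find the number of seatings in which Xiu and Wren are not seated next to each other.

Without the restriction there are (6)! = 720 seatings.
Seatings with Xiu beside Wren: treat them as a block with 2 internal orders, giving 2 × (5)! = 240.
Subtracting, 720 − 240 = 480.

480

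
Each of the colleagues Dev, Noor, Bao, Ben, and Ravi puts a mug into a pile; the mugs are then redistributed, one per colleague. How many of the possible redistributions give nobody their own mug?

44

Let Aᵢ be the assignments in which colleague i gets their own mug. We want the size of the complement of A₁∪…∪A_5.
By inclusion–exclusion this is Σ_{j=0}^{5} (−1)^j C(5,j)·(5−j)!.
Computing: 120 − 120 + 60 − 20 + 5 − 1 = 44.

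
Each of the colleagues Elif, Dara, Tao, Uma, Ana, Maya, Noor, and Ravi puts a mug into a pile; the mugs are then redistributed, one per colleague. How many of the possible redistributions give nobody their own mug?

This is the derangement count D_8: permutations of 8 items with no fixed point.
By inclusion–exclusion this is Σ_{j=0}^{8} (−1)^j C(8,j)·(8−j)!.
Computing: 40320 − 40320 + 20160 − 6720 + 1680 − 336 + 56 − 8 + 1 = 14833.

14833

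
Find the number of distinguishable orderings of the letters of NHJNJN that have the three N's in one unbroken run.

12

Treat the 3 copies of N as a single block. The multiset to arrange is then {NNN, H, J, J}, 4 items in all.
That gives (4)!/(2!) = 12 arrangements.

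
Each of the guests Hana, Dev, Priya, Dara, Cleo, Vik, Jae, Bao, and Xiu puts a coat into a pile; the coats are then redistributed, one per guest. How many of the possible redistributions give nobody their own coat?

This is the derangement count D_9: permutations of 9 items with no fixed point.
By inclusion–exclusion this is Σ_{j=0}^{9} (−1)^j C(9,j)·(9−j)!.
Computing: 362880 − 362880 + 181440 − 60480 + 15120 − 3024 + 504 − 72 + 9 − 1 = 133496.

133496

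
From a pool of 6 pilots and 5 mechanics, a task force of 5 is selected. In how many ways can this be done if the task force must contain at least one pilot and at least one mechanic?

Total 5-person selections from all 11: C(11,5) = 462.
Selections missing a whole group: no pilots → C(5,5) = 1; no mechanics → C(6,5) = 6.
Both groups omitted at once is impossible, so 462 − 7 = 455.

455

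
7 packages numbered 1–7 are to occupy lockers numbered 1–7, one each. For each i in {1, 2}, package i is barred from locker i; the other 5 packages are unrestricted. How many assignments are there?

Let Aᵢ (for i ∈ {1, 2}) be the placements that put package i in its forbidden locker. Any j of these fix j positions, leaving (7−j)! ways to fill the rest, and there are C(2,j) ways to pick which j.
By inclusion–exclusion, the number of valid placements is Σ_{j=0}^{2} (−1)^j C(2,j)·(7−j)!.
Computing: 5040 − 1440 + 120 = 3720.

3720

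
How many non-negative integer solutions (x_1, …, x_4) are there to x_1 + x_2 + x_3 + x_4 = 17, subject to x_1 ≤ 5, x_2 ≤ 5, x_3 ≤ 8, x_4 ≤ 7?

Ignoring the caps, the number of non-negative solutions to x_1+…+x_4 = 17 is C(20,3) = 1140.
Subtract solutions that violate a single cap (substitute x_i' = x_i − (cap_i+1)): x_1 ≥ 6 gives C(14,3) = 364; x_2 ≥ 6 gives C(14,3) = 364; x_3 ≥ 9 gives C(11,3) = 165; x_4 ≥ 8 gives C(12,3) = 220. Together 1113.
Add back pairs where two caps are both exceeded: 56 + 10 + 20 + 10 + 20 + 1 = 117.
By inclusion–exclusion the count is 1140 − 1113 + 117 = 144.

144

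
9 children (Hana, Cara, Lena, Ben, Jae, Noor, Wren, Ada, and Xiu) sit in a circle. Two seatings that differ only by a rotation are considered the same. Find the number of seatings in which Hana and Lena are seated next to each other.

10080

Glue Hana and Lena into a block (2 internal orders). Seating 8 units around a circle gives (7)! arrangements.
So 2 × (7)! = 2 × 5040 = 10080.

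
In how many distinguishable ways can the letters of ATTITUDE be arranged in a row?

6720

Letter multiplicities in ATTITUDE: A×1, D×1, E×1, I×1, T×3, U×1.
Dividing 8! = 40320 by 3! = 6 for the repeated letters gives 6720.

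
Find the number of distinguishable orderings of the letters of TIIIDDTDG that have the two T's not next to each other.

3920

Total arrangements of TIIIDDTDG: 9!/(3!·3!·2!) = 5040.
Arrangements with the T's together: treat TT as one letter, giving (8)!/(3!·3!) = 1120.
Hence 5040 − 1120 = 3920.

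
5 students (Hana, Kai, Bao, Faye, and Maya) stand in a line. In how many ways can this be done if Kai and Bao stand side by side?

48

Treat {Kai, Bao} as a single unit. There are 4 units to order, and the pair itself can be ordered 2 ways.
So the count is 2·(4)! = 48.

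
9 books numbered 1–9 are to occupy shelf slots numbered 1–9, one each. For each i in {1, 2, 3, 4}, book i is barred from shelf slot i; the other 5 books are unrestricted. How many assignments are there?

Let Aᵢ (for 1 ≤ i ≤ 4) be the placements that put book i in its forbidden shelf slot. Any j of these fix j positions, leaving (9−j)! ways to fill the rest, and there are C(4,j) ways to pick which j.
By inclusion–exclusion, the number of valid placements is Σ_{j=0}^{4} (−1)^j C(4,j)·(9−j)!.
Computing: 362880 − 161280 + 30240 − 2880 + 120 = 229080.

229080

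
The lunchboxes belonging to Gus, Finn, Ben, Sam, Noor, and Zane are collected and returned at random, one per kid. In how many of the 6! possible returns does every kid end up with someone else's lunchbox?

This is the derangement count D_6: permutations of 6 items with no fixed point.
By inclusion–exclusion this is Σ_{j=0}^{6} (−1)^j C(6,j)·(6−j)!.
Computing: 720 − 720 + 360 − 120 + 30 − 6 + 1 = 265.

265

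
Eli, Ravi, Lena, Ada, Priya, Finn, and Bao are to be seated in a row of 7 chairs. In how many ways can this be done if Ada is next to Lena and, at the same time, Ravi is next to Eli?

Treat {Ada,Lena} as one block (2 orders) and {Ravi,Eli} as another (2 orders).
That leaves 5 units to arrange: 2 × 2 × 5! = 4 × 120 = 480.

480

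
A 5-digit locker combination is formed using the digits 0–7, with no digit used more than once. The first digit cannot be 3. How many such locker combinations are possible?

The first digit has 8−1 = 7 choices (anything except 3).
The remaining 4 digits are filled from the other 7 symbols without repetition: 7 × 6 × 5 × 4 = 840.
Total: 7 × 840 = 5880.

5880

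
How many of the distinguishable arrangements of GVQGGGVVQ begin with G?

With the first slot taken by G, it remains to arrange the other 8 letters (VQGGGVVQ).
Those 8 letters have G appearing 3 times, Q appearing twice, and V appearing 3 times, giving (8)!/(3!·3!·2!) = 560.

560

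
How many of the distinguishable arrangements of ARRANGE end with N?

Fix N in the last position and arrange the remaining 6 letters.
Those 6 letters have A appearing twice and R appearing twice, giving (6)!/(2!·2!) = 180.

180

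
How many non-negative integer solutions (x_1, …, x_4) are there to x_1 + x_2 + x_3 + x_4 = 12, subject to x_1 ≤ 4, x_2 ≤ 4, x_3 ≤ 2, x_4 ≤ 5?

By stars and bars, unrestricted non-negative solutions to x_1+…+x_4 = 12 number C(12+3,3) = 455.
Subtract solutions that violate a single cap (substitute x_i' = x_i − (cap_i+1)): x_1 ≥ 5 gives C(10,3) = 120; x_2 ≥ 5 gives C(10,3) = 120; x_3 ≥ 3 gives C(12,3) = 220; x_4 ≥ 6 gives C(9,3) = 84. Together 544.
Add back pairs where two caps are both exceeded: 10 + 35 + 4 + 35 + 4 + 20 = 108.
By inclusion–exclusion the count is 455 − 544 + 108 = 19.

19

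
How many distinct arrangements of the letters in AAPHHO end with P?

With the last slot taken by P, it remains to arrange the other 5 letters (AAHHO).
Those 5 letters have A appearing twice and H appearing twice, giving (5)!/(2!·2!) = 30.

30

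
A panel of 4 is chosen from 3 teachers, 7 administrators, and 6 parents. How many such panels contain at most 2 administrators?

1470

Split by how many administrators are chosen (0 through 2).
Sum: C(7,0)·C(9,4) + C(7,1)·C(9,3) + C(7,2)·C(9,2) = 126 + 588 + 756 = 1470.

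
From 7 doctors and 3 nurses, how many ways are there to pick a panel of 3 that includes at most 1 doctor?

Split by how many doctors are chosen (0 through 1).
Sum: C(7,0)·C(3,3) + C(7,1)·C(3,2) = 1 + 21 = 22.

22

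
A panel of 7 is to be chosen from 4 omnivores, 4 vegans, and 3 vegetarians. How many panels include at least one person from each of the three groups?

320

With no constraint there are C(11,7) = 330 possible selections.
Selections missing a whole group: no omnivores → C(7,7) = 1; no vegans → C(7,7) = 1; no vegetarians → C(8,7) = 8.
Add back selections omitting two groups (i.e. drawn from a single group): C(4,7) + C(4,7) + C(3,7) = 0.
By inclusion–exclusion: 330 − 10 + 0 = 320.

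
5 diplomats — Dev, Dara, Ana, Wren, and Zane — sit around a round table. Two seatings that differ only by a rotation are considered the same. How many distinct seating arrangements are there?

Around a circle, 5 distinct people have 5!/5 = (4)! = 24 rotationally distinct seatings.

24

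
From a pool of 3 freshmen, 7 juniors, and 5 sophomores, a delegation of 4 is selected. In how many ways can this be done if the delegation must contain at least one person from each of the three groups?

630

Total 4-person selections from all 15: C(15,4) = 1365.
Selections missing a whole group: no freshmen → C(12,4) = 495; no juniors → C(8,4) = 70; no sophomores → C(10,4) = 210.
Add back selections omitting two groups (i.e. drawn from a single group): C(3,4) + C(7,4) + C(5,4) = 40.
By inclusion–exclusion: 1365 − 775 + 40 = 630.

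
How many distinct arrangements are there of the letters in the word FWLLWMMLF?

7560

FWLLWMMLF has 9 letters with F appearing twice, L appearing 3 times, M appearing twice, and W appearing twice.
The number of distinct arrangements is 9!/(3!·2!·2!·2!) = 362880/48 = 7560.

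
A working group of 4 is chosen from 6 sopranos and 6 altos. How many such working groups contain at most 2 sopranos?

Split by how many sopranos are chosen (0 through 2).
Sum: C(6,0)·C(6,4) + C(6,1)·C(6,3) + C(6,2)·C(6,2) = 15 + 120 + 225 = 360.

360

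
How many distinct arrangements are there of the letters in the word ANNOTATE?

5040

ANNOTATE has 8 letters with A appearing twice, N appearing twice, and T appearing twice.
The number of distinct arrangements is 8!/(2!·2!·2!) = 40320/8 = 5040.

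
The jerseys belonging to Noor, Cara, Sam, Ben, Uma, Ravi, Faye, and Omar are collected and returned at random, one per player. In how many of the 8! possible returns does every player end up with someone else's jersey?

14833

Let Aᵢ be the assignments in which player i gets their old jersey. We want the size of the complement of A₁∪…∪A_8.
By inclusion–exclusion this is Σ_{j=0}^{8} (−1)^j C(8,j)·(8−j)!.
Computing: 40320 − 40320 + 20160 − 6720 + 1680 − 336 + 56 − 8 + 1 = 14833.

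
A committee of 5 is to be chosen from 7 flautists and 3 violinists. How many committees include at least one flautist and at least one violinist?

With no constraint there are C(10,5) = 252 possible selections.
Selections missing a whole group: no flautists → C(3,5) = 0; no violinists → C(7,5) = 21.
Both groups omitted at once is impossible, so 252 − 21 = 231.

231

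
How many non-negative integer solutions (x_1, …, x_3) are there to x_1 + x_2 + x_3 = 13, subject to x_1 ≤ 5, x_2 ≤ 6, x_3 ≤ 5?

Ignoring the caps, the number of non-negative solutions to x_1+…+x_3 = 13 is C(15,2) = 105.
Subtract solutions that violate a single cap (substitute x_i' = x_i − (cap_i+1)): x_1 ≥ 6 gives C(9,2) = 36; x_2 ≥ 7 gives C(8,2) = 28; x_3 ≥ 6 gives C(9,2) = 36. Together 100.
Add back pairs where two caps are both exceeded: 1 + 3 + 1 = 5.
By inclusion–exclusion the count is 105 − 100 + 5 = 10.

10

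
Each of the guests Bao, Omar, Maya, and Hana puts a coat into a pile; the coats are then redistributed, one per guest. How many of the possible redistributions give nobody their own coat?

This is the derangement count D_4: permutations of 4 items with no fixed point.
By inclusion–exclusion this is Σ_{j=0}^{4} (−1)^j C(4,j)·(4−j)!.
Computing: 24 − 24 + 12 − 4 + 1 = 9.

9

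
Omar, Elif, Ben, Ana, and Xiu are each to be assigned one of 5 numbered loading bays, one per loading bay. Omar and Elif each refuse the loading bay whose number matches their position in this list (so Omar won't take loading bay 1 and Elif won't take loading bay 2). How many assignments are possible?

78

Let Aᵢ (for i ∈ {1, 2}) be the placements that put person i in their forbidden loading bay. Any j of these fix j positions, leaving (5−j)! ways to fill the rest, and there are C(2,j) ways to pick which j.
By inclusion–exclusion, the number of valid placements is Σ_{j=0}^{2} (−1)^j C(2,j)·(5−j)!.
Computing: 120 − 48 + 6 = 78.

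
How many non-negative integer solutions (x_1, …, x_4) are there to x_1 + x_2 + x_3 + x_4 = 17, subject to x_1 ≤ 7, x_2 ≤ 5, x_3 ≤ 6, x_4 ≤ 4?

Ignoring the caps, the number of non-negative solutions to x_1+…+x_4 = 17 is C(20,3) = 1140.
Subtract solutions that violate a single cap (substitute x_i' = x_i − (cap_i+1)): x_1 ≥ 8 gives C(12,3) = 220; x_2 ≥ 6 gives C(14,3) = 364; x_3 ≥ 7 gives C(13,3) = 286; x_4 ≥ 5 gives C(15,3) = 455. Together 1325.
Add back pairs where two caps are both exceeded: 20 + 10 + 35 + 35 + 84 + 56 = 240.
By inclusion–exclusion the count is 1140 − 1325 + 240 = 55.

55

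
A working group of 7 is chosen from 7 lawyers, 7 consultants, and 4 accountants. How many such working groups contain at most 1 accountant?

15444

Split by how many accountants are chosen (0 through 1).
Sum: C(4,0)·C(14,7) + C(4,1)·C(14,6) = 3432 + 12012 = 15444.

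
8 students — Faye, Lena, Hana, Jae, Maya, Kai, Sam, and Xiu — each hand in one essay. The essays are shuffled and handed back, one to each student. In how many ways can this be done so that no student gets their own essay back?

Let Aᵢ be the assignments in which student i gets their own essay. We want the size of the complement of A₁∪…∪A_8.
By inclusion–exclusion this is Σ_{j=0}^{8} (−1)^j C(8,j)·(8−j)!.
Computing: 40320 − 40320 + 20160 − 6720 + 1680 − 336 + 56 − 8 + 1 = 14833.

14833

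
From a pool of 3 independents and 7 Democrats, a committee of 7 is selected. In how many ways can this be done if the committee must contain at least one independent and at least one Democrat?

119

With no constraint there are C(10,7) = 120 possible selections.
Subtract selections that omit an entire group: no independents → C(7,7) = 1; no Democrats → C(3,7) = 0.
Both groups omitted at once is impossible, so 120 − 1 = 119.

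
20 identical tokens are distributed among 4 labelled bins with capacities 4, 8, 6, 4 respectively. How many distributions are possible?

10

By stars and bars, unrestricted non-negative solutions to x_1+…+x_4 = 20 number C(20+3,3) = 1771.
Subtract solutions that violate a single cap (substitute x_i' = x_i − (cap_i+1)): x_1 ≥ 5 gives C(18,3) = 816; x_2 ≥ 9 gives C(14,3) = 364; x_3 ≥ 7 gives C(16,3) = 560; x_4 ≥ 5 gives C(18,3) = 816. Together 2556.
Add back pairs where two caps are both exceeded: 84 + 165 + 286 + 35 + 84 + 165 = 819.
Subtract triples: 0 + 4 + 20 + 0 = 24.
By inclusion–exclusion the count is 1771 − 2556 + 819 − 24 = 10.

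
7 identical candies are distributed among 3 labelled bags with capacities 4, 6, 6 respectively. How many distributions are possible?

28

Ignoring the caps, the number of non-negative solutions to x_1+…+x_3 = 7 is C(9,2) = 36.
Subtract solutions that violate a single cap (substitute x_i' = x_i − (cap_i+1)): x_1 ≥ 5 gives C(4,2) = 6; x_2 ≥ 7 gives C(2,2) = 1; x_3 ≥ 7 gives C(2,2) = 1. Together 8.
No two caps can be exceeded simultaneously, so the pair terms are all 0.
By inclusion–exclusion the count is 36 − 8 + 0 = 28.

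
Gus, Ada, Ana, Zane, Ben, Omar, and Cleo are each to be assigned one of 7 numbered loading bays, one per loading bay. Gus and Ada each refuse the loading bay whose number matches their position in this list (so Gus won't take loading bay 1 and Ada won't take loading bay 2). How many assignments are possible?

3720

Let Aᵢ (for i ∈ {1, 2}) be the placements that put person i in their forbidden loading bay. Any j of these fix j positions, leaving (7−j)! ways to fill the rest, and there are C(2,j) ways to pick which j.
By inclusion–exclusion, the number of valid placements is Σ_{j=0}^{2} (−1)^j C(2,j)·(7−j)!.
Computing: 5040 − 1440 + 120 = 3720.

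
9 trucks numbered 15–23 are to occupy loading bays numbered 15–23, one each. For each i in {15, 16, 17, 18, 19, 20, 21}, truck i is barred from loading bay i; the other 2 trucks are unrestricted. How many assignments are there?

165016

Let Aᵢ (for 15 ≤ i ≤ 21) be the placements that put truck i in its forbidden loading bay. Any j of these fix j positions, leaving (9−j)! ways to fill the rest, and there are C(7,j) ways to pick which j.
By inclusion–exclusion, the number of valid placements is Σ_{j=0}^{7} (−1)^j C(7,j)·(9−j)!.
Computing: 362880 − 282240 + 105840 − 25200 + 4200 − 504 + 42 − 2 = 165016.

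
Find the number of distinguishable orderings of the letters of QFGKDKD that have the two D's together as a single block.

Treat the 2 copies of D as a single block. The multiset to arrange is then {DD, F, G, K, K, Q}, 6 items in all.
That gives (6)!/(2!) = 360 arrangements.

360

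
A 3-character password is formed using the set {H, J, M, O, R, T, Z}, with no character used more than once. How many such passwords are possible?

210

With no repetition, fill the 3 characters in order: 7 choices, then 6, down to 5.
That product is 7 × 6 × 5 = 210.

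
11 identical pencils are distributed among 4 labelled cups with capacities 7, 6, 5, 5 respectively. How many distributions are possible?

Ignoring the caps, the number of non-negative solutions to x_1+…+x_4 = 11 is C(14,3) = 364.
Subtract solutions that violate a single cap (substitute x_i' = x_i − (cap_i+1)): x_1 ≥ 8 gives C(6,3) = 20; x_2 ≥ 7 gives C(7,3) = 35; x_3 ≥ 6 gives C(8,3) = 56; x_4 ≥ 6 gives C(8,3) = 56. Together 167.
No two caps can be exceeded simultaneously, so the pair terms are all 0.
By inclusion–exclusion the count is 364 − 167 + 0 = 197.

197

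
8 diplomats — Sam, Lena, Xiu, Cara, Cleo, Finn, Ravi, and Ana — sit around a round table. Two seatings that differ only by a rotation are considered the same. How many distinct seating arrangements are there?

5040

Around a circle, 8 distinct people have 8!/8 = (7)! = 5040 rotationally distinct seatings.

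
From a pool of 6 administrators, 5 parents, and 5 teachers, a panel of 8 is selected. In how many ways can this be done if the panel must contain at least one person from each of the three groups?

12495

With no constraint there are C(16,8) = 12870 possible selections.
Selections missing a whole group: no administrators → C(10,8) = 45; no parents → C(11,8) = 165; no teachers → C(11,8) = 165.
Add back selections omitting two groups (i.e. drawn from a single group): C(6,8) + C(5,8) + C(5,8) = 0.
By inclusion–exclusion: 12870 − 375 + 0 = 12495.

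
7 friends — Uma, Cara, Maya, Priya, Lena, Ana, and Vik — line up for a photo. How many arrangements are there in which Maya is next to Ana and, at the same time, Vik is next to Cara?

Treat {Maya,Ana} as one block (2 orders) and {Vik,Cara} as another (2 orders).
That leaves 5 units to arrange: 2 × 2 × 5! = 4 × 120 = 480.

480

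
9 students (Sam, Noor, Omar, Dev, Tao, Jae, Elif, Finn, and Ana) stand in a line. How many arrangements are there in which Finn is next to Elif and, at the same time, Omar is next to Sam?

Treat {Finn,Elif} as one block (2 orders) and {Omar,Sam} as another (2 orders).
That leaves 7 units to arrange: 2 × 2 × 7! = 4 × 5040 = 20160.

20160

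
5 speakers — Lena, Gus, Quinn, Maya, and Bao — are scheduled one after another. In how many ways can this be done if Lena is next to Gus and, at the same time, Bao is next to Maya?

24

Treat {Lena,Gus} as one block (2 orders) and {Bao,Maya} as another (2 orders).
That leaves 3 units to arrange: 2 × 2 × 3! = 4 × 6 = 24.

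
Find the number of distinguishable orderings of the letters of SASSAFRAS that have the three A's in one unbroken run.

Treat the 3 copies of A as a single block. The multiset to arrange is then {AAA, F, R, S, S, S, S}, 7 items in all.
That gives (7)!/(4!) = 210 arrangements.

210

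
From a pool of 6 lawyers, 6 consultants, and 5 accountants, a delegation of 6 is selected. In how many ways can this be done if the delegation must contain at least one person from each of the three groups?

10530

Unrestricted: C(17,6) = 12376 ways to pick any 6 of the 17.
Selections missing a whole group: no lawyers → C(11,6) = 462; no consultants → C(11,6) = 462; no accountants → C(12,6) = 924.
Add back selections omitting two groups (i.e. drawn from a single group): C(6,6) + C(6,6) + C(5,6) = 2.
By inclusion–exclusion: 12376 − 1848 + 2 = 10530.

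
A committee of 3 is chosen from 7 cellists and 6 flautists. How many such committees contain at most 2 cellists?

251

Split by how many cellists are chosen (0 through 2).
Sum: C(7,0)·C(6,3) + C(7,1)·C(6,2) + C(7,2)·C(6,1) = 20 + 105 + 126 = 251.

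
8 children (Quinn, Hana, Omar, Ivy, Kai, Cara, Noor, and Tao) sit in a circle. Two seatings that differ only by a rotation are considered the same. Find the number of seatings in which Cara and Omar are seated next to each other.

Treat {Cara, Omar} as one unit (2 internal orders) and seat the resulting 7 units around the table: (6)! circular arrangements.
So 2 × (6)! = 2 × 720 = 1440.

1440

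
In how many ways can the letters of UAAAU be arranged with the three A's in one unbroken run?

Treat the 3 copies of A as a single block. The multiset to arrange is then {AAA, U, U}, 3 items in all.
That gives (3)!/(2!) = 3 arrangements.

3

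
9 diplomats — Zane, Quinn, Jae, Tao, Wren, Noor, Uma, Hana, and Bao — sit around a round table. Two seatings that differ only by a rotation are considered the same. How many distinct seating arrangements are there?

40320

Seat Zane anywhere (absorbing the rotational symmetry), then permute the other 8: (8)! = 40320.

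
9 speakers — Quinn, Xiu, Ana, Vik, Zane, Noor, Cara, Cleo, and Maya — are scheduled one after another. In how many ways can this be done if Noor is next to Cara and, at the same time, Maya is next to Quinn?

Treat {Noor,Cara} as one block (2 orders) and {Maya,Quinn} as another (2 orders).
That leaves 7 units to arrange: 2 × 2 × 7! = 4 × 5040 = 20160.

20160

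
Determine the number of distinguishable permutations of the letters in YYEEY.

YYEEY has 5 letters with E appearing twice and Y appearing 3 times.
Dividing 5! = 120 by 3!·2! = 12 for the repeated letters gives 10.

10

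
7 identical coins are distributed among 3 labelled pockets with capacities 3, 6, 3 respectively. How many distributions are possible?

15

Ignoring the caps, the number of non-negative solutions to x_1+…+x_3 = 7 is C(9,2) = 36.
Subtract solutions that violate a single cap (substitute x_i' = x_i − (cap_i+1)): x_1 ≥ 4 gives C(5,2) = 10; x_2 ≥ 7 gives C(2,2) = 1; x_3 ≥ 4 gives C(5,2) = 10. Together 21.
No two caps can be exceeded simultaneously, so the pair terms are all 0.
By inclusion–exclusion the count is 36 − 21 + 0 = 15.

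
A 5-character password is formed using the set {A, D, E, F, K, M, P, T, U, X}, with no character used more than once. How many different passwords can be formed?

30240

Choose and order 5 of the 10 symbols: the first character has 10 options, the next 9, and so on down to 6.
10 × 9 × 8 × 7 × 6 = 30240.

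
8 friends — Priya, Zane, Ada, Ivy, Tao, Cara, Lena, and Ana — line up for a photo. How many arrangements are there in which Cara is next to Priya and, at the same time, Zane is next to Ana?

2880

Treat {Cara,Priya} as one block (2 orders) and {Zane,Ana} as another (2 orders).
That leaves 6 units to arrange: 2 × 2 × 6! = 4 × 720 = 2880.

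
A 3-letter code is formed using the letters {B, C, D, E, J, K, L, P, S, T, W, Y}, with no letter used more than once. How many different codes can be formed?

This is a permutation of 3 out of 12: P(12,3) = 12!/9!.
12 × 11 × 10 = 1320.

1320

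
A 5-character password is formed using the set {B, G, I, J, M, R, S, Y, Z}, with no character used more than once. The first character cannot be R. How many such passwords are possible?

13440

The first character has 9−1 = 8 choices (anything except R).
The remaining 4 characters are filled from the other 8 symbols without repetition: 8 × 7 × 6 × 5 = 1680.
Total: 8 × 1680 = 13440.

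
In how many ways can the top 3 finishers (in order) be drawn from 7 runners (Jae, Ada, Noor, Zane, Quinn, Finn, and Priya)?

210

There are 7 choices for 1st place, 6 for 2nd, and 5 for 3rd.
That gives 7 × 6 × 5 = 210.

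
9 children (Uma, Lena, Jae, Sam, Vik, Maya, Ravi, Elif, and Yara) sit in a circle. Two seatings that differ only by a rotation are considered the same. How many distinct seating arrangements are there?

Around a circle, 9 distinct people have 9!/9 = (8)! = 40320 rotationally distinct seatings.

40320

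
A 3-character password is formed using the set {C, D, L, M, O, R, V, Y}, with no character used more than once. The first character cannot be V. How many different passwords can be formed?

The first character has 8−1 = 7 choices (anything except V).
The remaining 2 characters are filled from the other 7 symbols without repetition: 7 × 6 = 42.
Total: 7 × 42 = 294.

294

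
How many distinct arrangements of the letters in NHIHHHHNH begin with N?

With the first slot taken by N, it remains to arrange the other 8 letters (HIHHHHNH).
Those 8 letters have H appearing 6 times, giving (8)!/(6!) = 56.

56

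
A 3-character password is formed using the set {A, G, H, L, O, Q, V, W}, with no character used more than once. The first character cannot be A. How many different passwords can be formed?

The first character has 8−1 = 7 choices (anything except A).
The remaining 2 characters are filled from the other 7 symbols without repetition: 7 × 6 = 42.
Total: 7 × 42 = 294.

294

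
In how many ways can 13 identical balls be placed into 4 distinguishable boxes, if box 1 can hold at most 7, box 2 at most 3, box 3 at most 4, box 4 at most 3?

33

By stars and bars, unrestricted non-negative solutions to x_1+…+x_4 = 13 number C(13+3,3) = 560.
Subtract solutions that violate a single cap (substitute x_i' = x_i − (cap_i+1)): x_1 ≥ 8 gives C(8,3) = 56; x_2 ≥ 4 gives C(12,3) = 220; x_3 ≥ 5 gives C(11,3) = 165; x_4 ≥ 4 gives C(12,3) = 220. Together 661.
Add back pairs where two caps are both exceeded: 4 + 1 + 4 + 35 + 56 + 35 = 135.
Subtract triples: 0 + 0 + 0 + 1 = 1.
By inclusion–exclusion the count is 560 − 661 + 135 − 1 = 33.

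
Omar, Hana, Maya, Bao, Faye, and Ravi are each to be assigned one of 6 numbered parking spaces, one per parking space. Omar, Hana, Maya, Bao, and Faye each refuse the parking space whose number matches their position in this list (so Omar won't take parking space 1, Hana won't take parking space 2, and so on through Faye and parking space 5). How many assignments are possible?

Let Aᵢ (for 1 ≤ i ≤ 5) be the placements that put person i in their forbidden parking space. Any j of these fix j positions, leaving (6−j)! ways to fill the rest, and there are C(5,j) ways to pick which j.
By inclusion–exclusion, the number of valid placements is Σ_{j=0}^{5} (−1)^j C(5,j)·(6−j)!.
Computing: 720 − 600 + 240 − 60 + 10 − 1 = 309.

309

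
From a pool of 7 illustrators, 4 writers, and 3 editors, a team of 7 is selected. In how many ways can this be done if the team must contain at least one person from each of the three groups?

2982

Total 7-person selections from all 14: C(14,7) = 3432.
Selections missing a whole group: no illustrators → C(7,7) = 1; no writers → C(10,7) = 120; no editors → C(11,7) = 330.
Add back selections omitting two groups (i.e. drawn from a single group): C(7,7) + C(4,7) + C(3,7) = 1.
By inclusion–exclusion: 3432 − 451 + 1 = 2982.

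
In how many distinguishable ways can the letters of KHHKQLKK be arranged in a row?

840

Letter multiplicities in KHHKQLKK: H×2, K×4, L×1, Q×1.
Dividing 8! = 40320 by 4!·2! = 48 for the repeated letters gives 840.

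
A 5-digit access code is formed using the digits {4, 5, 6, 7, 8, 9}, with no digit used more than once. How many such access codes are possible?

720

Choose and order 5 of the 6 symbols: the first digit has 6 options, the next 5, and so on down to 2.
6 × 5 × 4 × 3 × 2 = 720.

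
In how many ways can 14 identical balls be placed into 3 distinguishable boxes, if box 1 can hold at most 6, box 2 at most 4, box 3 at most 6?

By stars and bars, unrestricted non-negative solutions to x_1+…+x_3 = 14 number C(14+2,2) = 120.
Subtract solutions that violate a single cap (substitute x_i' = x_i − (cap_i+1)): x_1 ≥ 7 gives C(9,2) = 36; x_2 ≥ 5 gives C(11,2) = 55; x_3 ≥ 7 gives C(9,2) = 36. Together 127.
Add back pairs where two caps are both exceeded: 6 + 1 + 6 = 13.
By inclusion–exclusion the count is 120 − 127 + 13 = 6.

6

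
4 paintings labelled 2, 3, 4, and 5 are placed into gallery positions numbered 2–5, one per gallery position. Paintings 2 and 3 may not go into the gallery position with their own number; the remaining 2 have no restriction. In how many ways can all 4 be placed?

14

Let Aᵢ (for i ∈ {2, 3}) be the placements that put painting i in its forbidden gallery position. Any j of these fix j positions, leaving (4−j)! ways to fill the rest, and there are C(2,j) ways to pick which j.
By inclusion–exclusion, the number of valid placements is Σ_{j=0}^{2} (−1)^j C(2,j)·(4−j)!.
Computing: 24 − 12 + 2 = 14.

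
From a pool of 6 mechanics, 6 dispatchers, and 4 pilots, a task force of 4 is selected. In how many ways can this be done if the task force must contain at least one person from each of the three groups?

Unrestricted: C(16,4) = 1820 ways to pick any 4 of the 16.
Selections missing a whole group: no mechanics → C(10,4) = 210; no dispatchers → C(10,4) = 210; no pilots → C(12,4) = 495.
Add back selections omitting two groups (i.e. drawn from a single group): C(6,4) + C(6,4) + C(4,4) = 31.
By inclusion–exclusion: 1820 − 915 + 31 = 936.

936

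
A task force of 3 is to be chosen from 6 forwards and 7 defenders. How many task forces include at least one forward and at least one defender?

Total 3-person selections from all 13: C(13,3) = 286.
Subtract selections that omit an entire group: no forwards → C(7,3) = 35; no defenders → C(6,3) = 20.
Both groups omitted at once is impossible, so 286 − 55 = 231.

231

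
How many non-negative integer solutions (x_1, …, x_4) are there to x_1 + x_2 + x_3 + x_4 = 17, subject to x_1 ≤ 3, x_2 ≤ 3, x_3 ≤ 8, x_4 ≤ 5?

Without the upper bounds there are C(20,3) = 1140 ways to split 17 among 4 variables.
Subtract solutions that violate a single cap (substitute x_i' = x_i − (cap_i+1)): x_1 ≥ 4 gives C(16,3) = 560; x_2 ≥ 4 gives C(16,3) = 560; x_3 ≥ 9 gives C(11,3) = 165; x_4 ≥ 6 gives C(14,3) = 364. Together 1649.
Add back pairs where two caps are both exceeded: 220 + 35 + 120 + 35 + 120 + 10 = 540.
Subtract triples: 1 + 20 + 0 + 0 = 21.
By inclusion–exclusion the count is 1140 − 1649 + 540 − 21 = 10.

10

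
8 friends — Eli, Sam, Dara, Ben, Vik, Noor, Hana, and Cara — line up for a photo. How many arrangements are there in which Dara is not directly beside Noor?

30240

There are 8! = 40320 arrangements in all. If Dara and Noor are adjacent, merging them into one block gives 2·(7)! = 10080 arrangements.
So 40320 − 10080 = 30240 arrangements keep them apart.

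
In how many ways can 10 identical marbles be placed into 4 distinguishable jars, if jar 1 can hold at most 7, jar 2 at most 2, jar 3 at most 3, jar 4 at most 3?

Without the upper bounds there are C(13,3) = 286 ways to split 10 among 4 jars.
Subtract solutions that violate a single cap (substitute x_i' = x_i − (cap_i+1)): x_1 ≥ 8 gives C(5,3) = 10; x_2 ≥ 3 gives C(10,3) = 120; x_3 ≥ 4 gives C(9,3) = 84; x_4 ≥ 4 gives C(9,3) = 84. Together 298.
Add back pairs where two caps are both exceeded: 0 + 0 + 0 + 20 + 20 + 10 = 50.
By inclusion–exclusion the count is 286 − 298 + 50 = 38.

38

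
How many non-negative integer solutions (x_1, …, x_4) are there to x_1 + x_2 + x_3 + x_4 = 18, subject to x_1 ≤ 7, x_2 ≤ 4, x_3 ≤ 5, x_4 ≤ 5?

Without the upper bounds there are C(21,3) = 1330 ways to split 18 among 4 variables.
Subtract solutions that violate a single cap (substitute x_i' = x_i − (cap_i+1)): x_1 ≥ 8 gives C(13,3) = 286; x_2 ≥ 5 gives C(16,3) = 560; x_3 ≥ 6 gives C(15,3) = 455; x_4 ≥ 6 gives C(15,3) = 455. Together 1756.
Add back pairs where two caps are both exceeded: 56 + 35 + 35 + 120 + 120 + 84 = 450.
Subtract triples: 0 + 0 + 0 + 4 = 4.
By inclusion–exclusion the count is 1330 − 1756 + 450 − 4 = 20.

20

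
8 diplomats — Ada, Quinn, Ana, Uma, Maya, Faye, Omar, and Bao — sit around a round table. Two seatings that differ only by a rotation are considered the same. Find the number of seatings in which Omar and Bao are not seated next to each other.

3600

Without the restriction there are (7)! = 5040 seatings.
Those with Omar next to Bao: fuse the pair into one unit and seat 7 units around a circle — 2·(6)! = 1440.
Subtracting, 5040 − 1440 = 3600.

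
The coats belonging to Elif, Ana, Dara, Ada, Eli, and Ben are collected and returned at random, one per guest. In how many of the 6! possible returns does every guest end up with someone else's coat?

Count assignments avoiding every fixed point. For any j of the 6 guests fixed to their own coat, the other 6−j can be arranged in (6−j)! ways.
By inclusion–exclusion this is Σ_{j=0}^{6} (−1)^j C(6,j)·(6−j)!.
Computing: 720 − 720 + 360 − 120 + 30 − 6 + 1 = 265.

265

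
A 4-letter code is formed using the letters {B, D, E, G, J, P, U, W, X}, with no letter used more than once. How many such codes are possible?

This is a permutation of 4 out of 9: P(9,4) = 9!/5!.
9 × 8 × 7 × 6 = 3024.

3024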